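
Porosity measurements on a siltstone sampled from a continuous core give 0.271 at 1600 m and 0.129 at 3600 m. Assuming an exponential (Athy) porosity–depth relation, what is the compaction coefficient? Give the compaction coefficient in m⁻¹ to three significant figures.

0.000371 m⁻¹

Working in km (1 km = 1000 m; c in km⁻¹ = c in m⁻¹ × 1000):
Athy: phi(Z) = phi₀ e^(−cZ) ⇒ phi₁/phi₂ = e^{c(Z₂−Z₁)} ⇒ c = ln(phi₁/phi₂)/(Z₂−Z₁)
c = ln(0.271/0.129) / (3.6 − 1.6) = ln(2.101) / 2 = 0.7423 / 2 = 0.3712 km⁻¹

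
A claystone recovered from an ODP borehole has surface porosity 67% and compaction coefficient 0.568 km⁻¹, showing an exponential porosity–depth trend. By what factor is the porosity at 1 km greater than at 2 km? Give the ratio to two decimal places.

1.76

φ(z₁)/φ(z₂) = e^(−k·z₁)/e^(−k·z₂) = e^{k(z₂−z₁)}
= exp(0.568 × 1) = exp(0.568) = 1.7647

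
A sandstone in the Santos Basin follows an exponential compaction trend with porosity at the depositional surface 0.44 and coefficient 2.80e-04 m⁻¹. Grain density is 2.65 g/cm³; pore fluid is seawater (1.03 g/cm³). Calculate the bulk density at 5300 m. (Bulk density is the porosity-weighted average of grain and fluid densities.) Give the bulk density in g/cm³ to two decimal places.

Working in km (1 km = 1000 m; β in km⁻¹ = β in m⁻¹ × 1000):
Porosity at depth: phi = 0.44·exp(−0.28×5.3) = 0.44×0.2267 = 0.0998
Bulk density: ρ_b = (1−phi)ρ_g + phi·ρ_f = 0.9002×2.65 + 0.0998×1.03
       = 2.386 + 0.103 = 2.488 g/cm³

2.49 g/cm³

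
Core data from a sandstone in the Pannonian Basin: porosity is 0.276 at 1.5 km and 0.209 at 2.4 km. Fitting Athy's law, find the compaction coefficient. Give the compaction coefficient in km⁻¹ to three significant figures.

0.309 km⁻¹

Athy: φ(d) = φ₀ e^(−cd) ⇒ φ₁/φ₂ = e^{c(d₂−d₁)} ⇒ c = ln(φ₁/φ₂)/(d₂−d₁)
c = ln(0.276/0.209) / (2.4 − 1.5) = ln(1.321) / 0.9 = 0.2781 / 0.9 = 0.309 km⁻¹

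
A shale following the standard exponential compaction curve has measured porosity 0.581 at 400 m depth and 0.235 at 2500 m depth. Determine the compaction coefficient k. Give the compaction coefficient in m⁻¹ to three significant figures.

0.000431 m⁻¹

Working in km (1 km = 1000 m; k in km⁻¹ = k in m⁻¹ × 1000):
Athy: phi(Z) = phi₀ e^(−kZ) ⇒ phi₁/phi₂ = e^{k(Z₂−Z₁)} ⇒ k = ln(phi₁/phi₂)/(Z₂−Z₁)
k = ln(0.581/0.235) / (2.5 − 0.4) = ln(2.472) / 2.1 = 0.9052 / 2.1 = 0.431 km⁻¹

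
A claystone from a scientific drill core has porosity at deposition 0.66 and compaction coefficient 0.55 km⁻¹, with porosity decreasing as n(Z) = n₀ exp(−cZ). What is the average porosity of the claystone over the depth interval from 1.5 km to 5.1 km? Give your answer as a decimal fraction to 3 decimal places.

⟨n⟩ = (1/(Z₂−Z₁)) ∫ n₀ e^(−cZ) dZ = n₀·(e^(−c·Z₁) − e^(−c·Z₂)) / (c·(Z₂−Z₁))
e^(−0.55×1.5) = 0.4382; e^(−0.55×5.1) = 0.0605
⟨n⟩ = 0.66 × (0.4382 − 0.0605) / (0.55 × 3.6) = 0.66 × 0.1908 = 0.1259

0.126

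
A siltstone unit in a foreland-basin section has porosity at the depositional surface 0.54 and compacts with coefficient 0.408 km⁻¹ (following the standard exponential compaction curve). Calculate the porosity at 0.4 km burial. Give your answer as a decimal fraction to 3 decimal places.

φ = φ₀·exp(−β·z) = 0.54 × exp(−0.408 × 0.4) = 0.54 × exp(−0.1632)
  = 0.54 × 0.8494 = 0.4587

0.459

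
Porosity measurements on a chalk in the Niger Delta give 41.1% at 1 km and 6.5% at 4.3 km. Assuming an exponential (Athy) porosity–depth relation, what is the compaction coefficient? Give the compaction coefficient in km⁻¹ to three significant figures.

0.559 km⁻¹

Athy: φ(d) = φ₀ e^(−cd) ⇒ φ₁/φ₂ = e^{c(d₂−d₁)} ⇒ c = ln(φ₁/φ₂)/(d₂−d₁)
c = ln(0.411/0.065) / (4.3 − 1) = ln(6.323) / 3.3 = 1.8442 / 3.3 = 0.5589 km⁻¹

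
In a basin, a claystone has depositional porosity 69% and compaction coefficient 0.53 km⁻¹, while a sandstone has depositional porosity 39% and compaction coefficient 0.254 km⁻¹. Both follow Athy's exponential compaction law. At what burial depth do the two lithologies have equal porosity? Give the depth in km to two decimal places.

2.07 km

Set phi₀ₐ e^(−kₐz) = phi₀ᵦ e^(−kᵦz) ⇒ ln(phi₀ₐ/phi₀ᵦ) = (kₐ − kᵦ)·z
z = ln(0.69/0.39) / (0.53 − 0.254) = 0.5705 / 0.276 = 2.067 km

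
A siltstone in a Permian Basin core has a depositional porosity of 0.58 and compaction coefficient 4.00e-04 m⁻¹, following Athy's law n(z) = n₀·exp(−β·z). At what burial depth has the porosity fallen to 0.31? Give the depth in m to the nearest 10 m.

1570 m

Working in km (1 km = 1000 m; β in km⁻¹ = β in m⁻¹ × 1000):
Invert Athy's law: z = ln(n₀/n) / β
z = ln(0.58/0.31) / 0.4 = ln(1.871) / 0.4 = 0.6265 / 0.4 = 1.566 km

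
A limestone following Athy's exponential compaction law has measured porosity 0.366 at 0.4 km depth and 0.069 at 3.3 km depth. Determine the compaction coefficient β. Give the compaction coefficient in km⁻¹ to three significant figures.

Athy: phi(Z) = phi₀ e^(−βZ) ⇒ phi₁/phi₂ = e^{β(Z₂−Z₁)} ⇒ β = ln(phi₁/phi₂)/(Z₂−Z₁)
β = ln(0.366/0.069) / (3.3 − 0.4) = ln(5.304) / 2.9 = 1.6685 / 2.9 = 0.5754 km⁻¹

0.575 km⁻¹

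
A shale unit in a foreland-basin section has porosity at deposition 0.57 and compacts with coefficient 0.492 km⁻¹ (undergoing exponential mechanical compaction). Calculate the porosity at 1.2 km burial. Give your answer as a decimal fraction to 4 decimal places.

0.3158

phi = phi₀·exp(−β·z) = 0.57 × exp(−0.492 × 1.2) = 0.57 × exp(−0.5904)
  = 0.57 × 0.5541 = 0.3158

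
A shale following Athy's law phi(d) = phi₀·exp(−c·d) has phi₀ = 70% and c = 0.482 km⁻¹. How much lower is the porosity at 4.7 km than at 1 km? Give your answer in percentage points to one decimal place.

36.0 percentage points

phi(1) = 0.7·e^(−0.482×1) = 0.4323
phi(4.7) = 0.7·e^(−0.482×4.7) = 0.0727
Δphi = 0.4323 − 0.0727 = 0.3596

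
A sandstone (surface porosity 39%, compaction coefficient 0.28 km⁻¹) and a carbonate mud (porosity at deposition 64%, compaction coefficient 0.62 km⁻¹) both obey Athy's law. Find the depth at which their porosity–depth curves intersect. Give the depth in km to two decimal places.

Set φ₀ₐ e^(−cₐZ) = φ₀ᵦ e^(−cᵦZ) ⇒ ln(φ₀ₐ/φ₀ᵦ) = (cₐ − cᵦ)·Z
Z = ln(0.39/0.64) / (0.28 − 0.62) = -0.4953 / -0.34 = 1.457 km

1.46 km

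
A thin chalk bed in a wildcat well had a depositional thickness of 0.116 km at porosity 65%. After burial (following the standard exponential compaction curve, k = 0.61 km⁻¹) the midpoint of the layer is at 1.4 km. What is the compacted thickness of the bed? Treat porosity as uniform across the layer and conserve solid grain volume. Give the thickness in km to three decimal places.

0.056 km

Porosity at 1.4 km: phi = 0.65·exp(−0.61×1.4) = 0.2767
Solid-volume conservation: h(1−phi) = h₀(1−phi₀) ⇒ h = h₀·(1−phi₀)/(1−phi)
h = 0.116 × (1 − 0.65)/(1 − 0.2767) = 0.116 × 0.4839 = 0.0561 km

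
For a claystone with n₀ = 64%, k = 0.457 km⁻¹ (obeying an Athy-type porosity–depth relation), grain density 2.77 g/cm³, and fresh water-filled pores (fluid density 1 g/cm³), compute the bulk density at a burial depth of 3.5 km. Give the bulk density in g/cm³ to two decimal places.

Porosity at depth: n = 0.64·exp(−0.457×3.5) = 0.64×0.2020 = 0.1293
Bulk density: ρ_b = (1−n)ρ_g + n·ρ_f = 0.8707×2.77 + 0.1293×1
       = 2.412 + 0.129 = 2.541 g/cm³

2.54 g/cm³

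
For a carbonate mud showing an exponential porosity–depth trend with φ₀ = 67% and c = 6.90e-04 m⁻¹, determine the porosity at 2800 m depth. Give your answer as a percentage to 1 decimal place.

9.7%

Working in km (1 km = 1000 m; c in km⁻¹ = c in m⁻¹ × 1000):
φ = φ₀·exp(−c·Z) = 0.67 × exp(−0.69 × 2.8) = 0.67 × exp(−1.932)
  = 0.67 × 0.1449 = 0.0971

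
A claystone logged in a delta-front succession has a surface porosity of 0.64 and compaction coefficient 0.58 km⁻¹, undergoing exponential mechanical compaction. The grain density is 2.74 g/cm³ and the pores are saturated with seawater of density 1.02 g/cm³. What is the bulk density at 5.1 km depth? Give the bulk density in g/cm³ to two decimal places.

Porosity at depth: φ = 0.64·exp(−0.58×5.1) = 0.64×0.0519 = 0.0332
Bulk density: ρ_b = (1−φ)ρ_g + φ·ρ_f = 0.9668×2.74 + 0.0332×1.02
       = 2.649 + 0.034 = 2.683 g/cm³

2.68 g/cm³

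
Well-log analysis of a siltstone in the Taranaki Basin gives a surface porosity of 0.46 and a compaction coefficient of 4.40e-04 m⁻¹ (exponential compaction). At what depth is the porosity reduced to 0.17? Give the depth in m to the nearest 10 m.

Working in km (1 km = 1000 m; c in km⁻¹ = c in m⁻¹ × 1000):
Invert Athy's law: z = ln(n₀/n) / c
z = ln(0.46/0.17) / 0.44 = ln(2.706) / 0.44 = 0.9954 / 0.44 = 2.262 km

2260 m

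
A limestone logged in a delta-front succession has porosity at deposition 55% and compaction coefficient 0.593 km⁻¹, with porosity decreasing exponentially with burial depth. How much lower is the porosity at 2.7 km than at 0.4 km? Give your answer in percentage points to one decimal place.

n(0.4) = 0.55·e^(−0.593×0.4) = 0.4339
n(2.7) = 0.55·e^(−0.593×2.7) = 0.1109
Δn = 0.4339 − 0.1109 = 0.3229

32.3 percentage points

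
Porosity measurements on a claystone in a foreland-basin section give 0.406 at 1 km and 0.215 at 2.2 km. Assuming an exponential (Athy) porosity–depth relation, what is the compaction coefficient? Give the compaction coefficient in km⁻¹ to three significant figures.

Athy: n(d) = n₀ e^(−kd) ⇒ n₁/n₂ = e^{k(d₂−d₁)} ⇒ k = ln(n₁/n₂)/(d₂−d₁)
k = ln(0.406/0.215) / (2.2 − 1) = ln(1.888) / 1.2 = 0.6357 / 1.2 = 0.5298 km⁻¹

0.530 km⁻¹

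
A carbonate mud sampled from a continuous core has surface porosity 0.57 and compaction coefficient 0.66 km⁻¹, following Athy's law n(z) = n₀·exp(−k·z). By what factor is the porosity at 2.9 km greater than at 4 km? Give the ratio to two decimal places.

2.07

n(z₁)/n(z₂) = e^(−k·z₁)/e^(−k·z₂) = e^{k(z₂−z₁)}
= exp(0.66 × 1.1) = exp(0.726) = 2.0668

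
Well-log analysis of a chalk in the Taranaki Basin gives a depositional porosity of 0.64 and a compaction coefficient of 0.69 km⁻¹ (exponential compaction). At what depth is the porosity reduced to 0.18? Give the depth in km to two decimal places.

Invert Athy's law: Z = ln(phi₀/phi) / c
Z = ln(0.64/0.18) / 0.69 = ln(3.556) / 0.69 = 1.2685 / 0.69 = 1.838 km

1.84 km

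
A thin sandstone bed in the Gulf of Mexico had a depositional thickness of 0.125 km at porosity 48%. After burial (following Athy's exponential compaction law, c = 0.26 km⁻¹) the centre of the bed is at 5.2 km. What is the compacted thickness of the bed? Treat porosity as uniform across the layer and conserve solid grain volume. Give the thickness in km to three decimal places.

Porosity at 5.2 km: n = 0.48·exp(−0.26×5.2) = 0.1242
Solid-volume conservation: h(1−n) = h₀(1−n₀) ⇒ h = h₀·(1−n₀)/(1−n)
h = 0.125 × (1 − 0.48)/(1 − 0.1242) = 0.125 × 0.5937 = 0.0742 km

0.074 km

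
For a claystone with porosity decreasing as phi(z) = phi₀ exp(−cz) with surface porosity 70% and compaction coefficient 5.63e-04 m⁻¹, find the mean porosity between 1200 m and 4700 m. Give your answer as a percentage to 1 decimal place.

Working in km (1 km = 1000 m; c in km⁻¹ = c in m⁻¹ × 1000):
⟨phi⟩ = (1/(z₂−z₁)) ∫ phi₀ e^(−cz) dz = phi₀·(e^(−c·z₁) − e^(−c·z₂)) / (c·(z₂−z₁))
e^(−0.563×1.2) = 0.5089; e^(−0.563×4.7) = 0.0709
⟨phi⟩ = 0.7 × (0.5089 − 0.0709) / (0.563 × 3.5) = 0.7 × 0.2222 = 0.1556

15.6%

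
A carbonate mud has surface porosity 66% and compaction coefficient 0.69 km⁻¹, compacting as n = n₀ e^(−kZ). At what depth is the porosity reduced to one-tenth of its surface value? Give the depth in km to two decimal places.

n/n₀ = 1/10 ⇒ exp(−k·Z) = 1/10 ⇒ Z = ln(10) / k
Z = 2.3026 / 0.69 = 3.337 km

3.34 km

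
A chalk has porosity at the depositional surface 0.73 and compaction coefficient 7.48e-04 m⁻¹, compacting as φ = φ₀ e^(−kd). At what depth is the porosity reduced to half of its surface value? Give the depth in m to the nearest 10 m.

930 m

Working in km (1 km = 1000 m; k in km⁻¹ = k in m⁻¹ × 1000):
φ/φ₀ = 1/2 ⇒ exp(−k·d) = 1/2 ⇒ d = ln(2) / k
d = 0.6931 / 0.748 = 0.927 km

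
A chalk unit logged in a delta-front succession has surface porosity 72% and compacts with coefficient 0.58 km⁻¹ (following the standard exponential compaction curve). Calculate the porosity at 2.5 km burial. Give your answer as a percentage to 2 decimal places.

phi = phi₀·exp(−k·d) = 0.72 × exp(−0.58 × 2.5) = 0.72 × exp(−1.45)
  = 0.72 × 0.2346 = 0.1689

16.89%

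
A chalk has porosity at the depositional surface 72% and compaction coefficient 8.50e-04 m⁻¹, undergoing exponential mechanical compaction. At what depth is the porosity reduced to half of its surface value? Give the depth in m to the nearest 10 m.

820 m

Working in km (1 km = 1000 m; β in km⁻¹ = β in m⁻¹ × 1000):
n/n₀ = 1/2 ⇒ exp(−β·Z) = 1/2 ⇒ Z = ln(2) / β
Z = 0.6931 / 0.85 = 0.815 km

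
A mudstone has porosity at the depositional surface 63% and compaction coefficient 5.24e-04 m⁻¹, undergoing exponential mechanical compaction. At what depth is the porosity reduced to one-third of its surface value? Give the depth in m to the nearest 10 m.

Working in km (1 km = 1000 m; β in km⁻¹ = β in m⁻¹ × 1000):
φ/φ₀ = 1/3 ⇒ exp(−β·z) = 1/3 ⇒ z = ln(3) / β
z = 1.0986 / 0.524 = 2.097 km

2100 m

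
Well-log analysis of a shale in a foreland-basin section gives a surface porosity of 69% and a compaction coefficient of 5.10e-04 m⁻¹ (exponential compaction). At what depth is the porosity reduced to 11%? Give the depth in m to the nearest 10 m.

Working in km (1 km = 1000 m; c in km⁻¹ = c in m⁻¹ × 1000):
Invert Athy's law: z = ln(n₀/n) / c
z = ln(0.69/0.11) / 0.51 = ln(6.273) / 0.51 = 1.8362 / 0.51 = 3.600 km

3600 m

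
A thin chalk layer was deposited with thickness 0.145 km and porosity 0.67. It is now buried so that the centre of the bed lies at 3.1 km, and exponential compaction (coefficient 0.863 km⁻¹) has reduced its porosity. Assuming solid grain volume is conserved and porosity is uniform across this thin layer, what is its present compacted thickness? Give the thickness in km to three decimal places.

Porosity at 3.1 km: phi = 0.67·exp(−0.863×3.1) = 0.0462
Solid-volume conservation: h(1−phi) = h₀(1−phi₀) ⇒ h = h₀·(1−phi₀)/(1−phi)
h = 0.145 × (1 − 0.67)/(1 − 0.0462) = 0.145 × 0.3460 = 0.0502 km

0.050 km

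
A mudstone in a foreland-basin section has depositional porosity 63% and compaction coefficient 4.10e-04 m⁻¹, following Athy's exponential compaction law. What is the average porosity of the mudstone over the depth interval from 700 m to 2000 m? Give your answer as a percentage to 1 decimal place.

36.7%

Working in km (1 km = 1000 m; k in km⁻¹ = k in m⁻¹ × 1000):
⟨φ⟩ = (1/(z₂−z₁)) ∫ φ₀ e^(−kz) dz = φ₀·(e^(−k·z₁) − e^(−k·z₂)) / (k·(z₂−z₁))
e^(−0.41×0.7) = 0.7505; e^(−0.41×2) = 0.4404
⟨φ⟩ = 0.63 × (0.7505 − 0.4404) / (0.41 × 1.3) = 0.63 × 0.5818 = 0.3665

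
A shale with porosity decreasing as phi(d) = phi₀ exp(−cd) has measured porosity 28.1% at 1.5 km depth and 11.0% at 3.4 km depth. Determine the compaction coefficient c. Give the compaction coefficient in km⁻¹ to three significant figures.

0.494 km⁻¹

Athy: phi(d) = phi₀ e^(−cd) ⇒ phi₁/phi₂ = e^{c(d₂−d₁)} ⇒ c = ln(phi₁/phi₂)/(d₂−d₁)
c = ln(0.281/0.11) / (3.4 − 1.5) = ln(2.555) / 1.9 = 0.9379 / 1.9 = 0.4936 km⁻¹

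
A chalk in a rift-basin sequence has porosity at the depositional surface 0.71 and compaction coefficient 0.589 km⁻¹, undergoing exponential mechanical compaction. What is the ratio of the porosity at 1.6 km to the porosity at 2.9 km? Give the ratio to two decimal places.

2.15

n(Z₁)/n(Z₂) = e^(−β·Z₁)/e^(−β·Z₂) = e^{β(Z₂−Z₁)}
= exp(0.589 × 1.3) = exp(0.7657) = 2.1505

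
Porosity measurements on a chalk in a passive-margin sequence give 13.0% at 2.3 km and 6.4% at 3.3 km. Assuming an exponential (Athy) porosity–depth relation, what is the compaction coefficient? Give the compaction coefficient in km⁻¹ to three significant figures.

0.709 km⁻¹

Athy: phi(Z) = phi₀ e^(−βZ) ⇒ phi₁/phi₂ = e^{β(Z₂−Z₁)} ⇒ β = ln(phi₁/phi₂)/(Z₂−Z₁)
β = ln(0.13/0.064) / (3.3 − 2.3) = ln(2.031) / 1 = 0.7087 / 1 = 0.7087 km⁻¹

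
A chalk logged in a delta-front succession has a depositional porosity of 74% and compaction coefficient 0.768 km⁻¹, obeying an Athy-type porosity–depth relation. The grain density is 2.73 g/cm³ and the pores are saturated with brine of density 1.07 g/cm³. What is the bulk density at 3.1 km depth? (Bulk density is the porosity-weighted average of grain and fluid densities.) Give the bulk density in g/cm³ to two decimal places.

2.62 g/cm³

Porosity at depth: φ = 0.74·exp(−0.768×3.1) = 0.74×0.0925 = 0.0684
Bulk density: ρ_b = (1−φ)ρ_g + φ·ρ_f = 0.9316×2.73 + 0.0684×1.07
       = 2.543 + 0.073 = 2.616 g/cm³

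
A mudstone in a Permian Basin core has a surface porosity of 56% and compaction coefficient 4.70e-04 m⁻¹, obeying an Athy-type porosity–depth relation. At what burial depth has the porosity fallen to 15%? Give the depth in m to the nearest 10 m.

2800 m

Working in km (1 km = 1000 m; k in km⁻¹ = k in m⁻¹ × 1000):
Invert Athy's law: d = ln(n₀/n) / k
d = ln(0.56/0.15) / 0.47 = ln(3.733) / 0.47 = 1.3173 / 0.47 = 2.803 km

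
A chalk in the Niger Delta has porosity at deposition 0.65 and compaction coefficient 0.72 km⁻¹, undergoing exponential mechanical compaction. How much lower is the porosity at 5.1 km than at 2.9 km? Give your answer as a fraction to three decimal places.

0.064

φ(2.9) = 0.65·e^(−0.72×2.9) = 0.0806
φ(5.1) = 0.65·e^(−0.72×5.1) = 0.0165
Δφ = 0.0806 − 0.0165 = 0.0640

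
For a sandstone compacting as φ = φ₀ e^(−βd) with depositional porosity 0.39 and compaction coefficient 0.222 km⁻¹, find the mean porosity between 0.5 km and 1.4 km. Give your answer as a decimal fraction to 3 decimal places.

⟨φ⟩ = (1/(d₂−d₁)) ∫ φ₀ e^(−βd) dd = φ₀·(e^(−β·d₁) − e^(−β·d₂)) / (β·(d₂−d₁))
e^(−0.222×0.5) = 0.8949; e^(−0.222×1.4) = 0.7329
⟨φ⟩ = 0.39 × (0.8949 − 0.7329) / (0.222 × 0.9) = 0.39 × 0.8112 = 0.3164

0.316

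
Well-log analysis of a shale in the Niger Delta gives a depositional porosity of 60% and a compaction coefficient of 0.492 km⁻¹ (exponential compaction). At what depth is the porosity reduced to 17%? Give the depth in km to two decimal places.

2.56 km

Invert Athy's law: Z = ln(φ₀/φ) / c
Z = ln(0.6/0.17) / 0.492 = ln(3.529) / 0.492 = 1.2611 / 0.492 = 2.563 km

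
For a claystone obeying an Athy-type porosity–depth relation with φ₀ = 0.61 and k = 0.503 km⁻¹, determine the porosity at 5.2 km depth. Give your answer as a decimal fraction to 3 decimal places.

0.045

φ = φ₀·exp(−k·d) = 0.61 × exp(−0.503 × 5.2) = 0.61 × exp(−2.616)
  = 0.61 × 0.0731 = 0.0446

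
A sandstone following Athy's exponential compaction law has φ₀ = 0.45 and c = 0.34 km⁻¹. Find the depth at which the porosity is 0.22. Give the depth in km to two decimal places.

Invert Athy's law: d = ln(φ₀/φ) / c
d = ln(0.45/0.22) / 0.34 = ln(2.045) / 0.34 = 0.7156 / 0.34 = 2.105 km

2.10 km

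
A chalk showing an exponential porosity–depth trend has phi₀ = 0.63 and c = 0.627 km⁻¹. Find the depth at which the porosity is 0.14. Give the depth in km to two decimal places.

Invert Athy's law: Z = ln(phi₀/phi) / c
Z = ln(0.63/0.14) / 0.627 = ln(4.5) / 0.627 = 1.5041 / 0.627 = 2.399 km

2.40 km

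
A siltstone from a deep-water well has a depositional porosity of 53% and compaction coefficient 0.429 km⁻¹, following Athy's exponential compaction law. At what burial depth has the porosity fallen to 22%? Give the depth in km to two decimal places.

2.05 km

Invert Athy's law: d = ln(φ₀/φ) / c
d = ln(0.53/0.22) / 0.429 = ln(2.409) / 0.429 = 0.8792 / 0.429 = 2.050 km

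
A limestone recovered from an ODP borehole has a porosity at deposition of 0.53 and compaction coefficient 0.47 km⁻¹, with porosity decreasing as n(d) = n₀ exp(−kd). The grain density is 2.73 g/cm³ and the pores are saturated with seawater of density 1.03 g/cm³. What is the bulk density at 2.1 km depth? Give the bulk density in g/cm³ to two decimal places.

Porosity at depth: n = 0.53·exp(−0.47×2.1) = 0.53×0.3727 = 0.1975
Bulk density: ρ_b = (1−n)ρ_g + n·ρ_f = 0.8025×2.73 + 0.1975×1.03
       = 2.191 + 0.203 = 2.394 g/cm³

2.39 g/cm³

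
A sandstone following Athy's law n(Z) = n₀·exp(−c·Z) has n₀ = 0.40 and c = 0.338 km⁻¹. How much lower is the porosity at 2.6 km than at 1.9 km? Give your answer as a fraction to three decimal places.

n(1.9) = 0.4·e^(−0.338×1.9) = 0.2105
n(2.6) = 0.4·e^(−0.338×2.6) = 0.1661
Δn = 0.2105 − 0.1661 = 0.0443

0.044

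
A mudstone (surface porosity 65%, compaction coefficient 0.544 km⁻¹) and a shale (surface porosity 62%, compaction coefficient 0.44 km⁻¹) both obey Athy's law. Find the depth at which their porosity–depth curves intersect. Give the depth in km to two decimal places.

Set φ₀ₐ e^(−cₐz) = φ₀ᵦ e^(−cᵦz) ⇒ ln(φ₀ₐ/φ₀ᵦ) = (cₐ − cᵦ)·z
z = ln(0.65/0.62) / (0.544 − 0.44) = 0.0473 / 0.104 = 0.454 km

0.45 km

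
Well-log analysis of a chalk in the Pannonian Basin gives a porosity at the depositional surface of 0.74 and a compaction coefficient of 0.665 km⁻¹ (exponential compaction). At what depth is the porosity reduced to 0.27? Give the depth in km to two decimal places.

1.52 km

Invert Athy's law: z = ln(n₀/n) / k
z = ln(0.74/0.27) / 0.665 = ln(2.741) / 0.665 = 1.0082 / 0.665 = 1.516 km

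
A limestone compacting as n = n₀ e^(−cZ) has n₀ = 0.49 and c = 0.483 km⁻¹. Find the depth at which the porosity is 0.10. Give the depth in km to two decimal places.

3.29 km

Invert Athy's law: Z = ln(n₀/n) / c
Z = ln(0.49/0.1) / 0.483 = ln(4.9) / 0.483 = 1.5892 / 0.483 = 3.290 km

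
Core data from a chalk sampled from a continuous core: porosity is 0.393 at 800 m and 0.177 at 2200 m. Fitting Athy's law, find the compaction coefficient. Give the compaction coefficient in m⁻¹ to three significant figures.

Working in km (1 km = 1000 m; c in km⁻¹ = c in m⁻¹ × 1000):
Athy: n(z) = n₀ e^(−cz) ⇒ n₁/n₂ = e^{c(z₂−z₁)} ⇒ c = ln(n₁/n₂)/(z₂−z₁)
c = ln(0.393/0.177) / (2.2 − 0.8) = ln(2.22) / 1.4 = 0.7977 / 1.4 = 0.5698 km⁻¹

0.000570 m⁻¹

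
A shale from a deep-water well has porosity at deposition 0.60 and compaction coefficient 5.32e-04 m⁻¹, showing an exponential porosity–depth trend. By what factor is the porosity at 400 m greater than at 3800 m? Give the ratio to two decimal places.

6.10

Working in km (1 km = 1000 m; k in km⁻¹ = k in m⁻¹ × 1000):
n(d₁)/n(d₂) = e^(−k·d₁)/e^(−k·d₂) = e^{k(d₂−d₁)}
= exp(0.532 × 3.4) = exp(1.809) = 6.1031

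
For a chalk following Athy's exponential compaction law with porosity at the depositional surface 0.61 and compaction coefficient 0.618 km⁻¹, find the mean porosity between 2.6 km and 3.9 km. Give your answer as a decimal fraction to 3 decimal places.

0.084

⟨φ⟩ = (1/(Z₂−Z₁)) ∫ φ₀ e^(−βZ) dZ = φ₀·(e^(−β·Z₁) − e^(−β·Z₂)) / (β·(Z₂−Z₁))
e^(−0.618×2.6) = 0.2005; e^(−0.618×3.9) = 0.0898
⟨φ⟩ = 0.61 × (0.2005 − 0.0898) / (0.618 × 1.3) = 0.61 × 0.1378 = 0.0841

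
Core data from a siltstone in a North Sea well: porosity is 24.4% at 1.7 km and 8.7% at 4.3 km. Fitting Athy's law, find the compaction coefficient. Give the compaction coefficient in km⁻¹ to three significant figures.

Athy: phi(Z) = phi₀ e^(−βZ) ⇒ phi₁/phi₂ = e^{β(Z₂−Z₁)} ⇒ β = ln(phi₁/phi₂)/(Z₂−Z₁)
β = ln(0.244/0.087) / (4.3 − 1.7) = ln(2.805) / 2.6 = 1.0313 / 2.6 = 0.3966 km⁻¹

0.397 km⁻¹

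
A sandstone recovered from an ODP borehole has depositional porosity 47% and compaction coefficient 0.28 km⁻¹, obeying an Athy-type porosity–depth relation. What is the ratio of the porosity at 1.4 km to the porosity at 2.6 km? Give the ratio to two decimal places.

phi(z₁)/phi(z₂) = e^(−k·z₁)/e^(−k·z₂) = e^{k(z₂−z₁)}
= exp(0.28 × 1.2) = exp(0.336) = 1.3993

1.40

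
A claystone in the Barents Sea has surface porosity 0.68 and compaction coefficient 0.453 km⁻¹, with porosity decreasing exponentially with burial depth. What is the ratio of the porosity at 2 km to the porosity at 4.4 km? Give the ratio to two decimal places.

phi(Z₁)/phi(Z₂) = e^(−c·Z₁)/e^(−c·Z₂) = e^{c(Z₂−Z₁)}
= exp(0.453 × 2.4) = exp(1.087) = 2.9660

2.97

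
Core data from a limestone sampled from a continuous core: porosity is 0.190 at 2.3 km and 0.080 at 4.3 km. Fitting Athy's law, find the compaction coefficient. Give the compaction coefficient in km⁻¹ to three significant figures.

Athy: φ(d) = φ₀ e^(−cd) ⇒ φ₁/φ₂ = e^{c(d₂−d₁)} ⇒ c = ln(φ₁/φ₂)/(d₂−d₁)
c = ln(0.19/0.08) / (4.3 − 2.3) = ln(2.375) / 2 = 0.8650 / 2 = 0.4325 km⁻¹

0.432 km⁻¹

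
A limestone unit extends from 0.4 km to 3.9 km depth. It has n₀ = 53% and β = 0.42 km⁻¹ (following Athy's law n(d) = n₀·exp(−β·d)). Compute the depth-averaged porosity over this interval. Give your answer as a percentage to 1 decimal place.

23.5%

⟨n⟩ = (1/(d₂−d₁)) ∫ n₀ e^(−βd) dd = n₀·(e^(−β·d₁) − e^(−β·d₂)) / (β·(d₂−d₁))
e^(−0.42×0.4) = 0.8454; e^(−0.42×3.9) = 0.1944
⟨n⟩ = 0.53 × (0.8454 − 0.1944) / (0.42 × 3.5) = 0.53 × 0.4428 = 0.2347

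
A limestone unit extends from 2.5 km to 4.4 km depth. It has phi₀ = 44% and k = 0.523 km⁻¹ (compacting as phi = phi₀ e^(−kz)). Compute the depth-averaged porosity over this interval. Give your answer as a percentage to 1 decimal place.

7.5%

⟨phi⟩ = (1/(z₂−z₁)) ∫ phi₀ e^(−kz) dz = phi₀·(e^(−k·z₁) − e^(−k·z₂)) / (k·(z₂−z₁))
e^(−0.523×2.5) = 0.2705; e^(−0.523×4.4) = 0.1001
⟨phi⟩ = 0.44 × (0.2705 − 0.1001) / (0.523 × 1.9) = 0.44 × 0.1714 = 0.0754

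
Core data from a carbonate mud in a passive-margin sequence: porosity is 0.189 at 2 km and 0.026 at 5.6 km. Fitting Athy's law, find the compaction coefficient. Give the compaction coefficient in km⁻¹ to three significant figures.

0.551 km⁻¹

Athy: n(Z) = n₀ e^(−kZ) ⇒ n₁/n₂ = e^{k(Z₂−Z₁)} ⇒ k = ln(n₁/n₂)/(Z₂−Z₁)
k = ln(0.189/0.026) / (5.6 − 2) = ln(7.269) / 3.6 = 1.9837 / 3.6 = 0.551 km⁻¹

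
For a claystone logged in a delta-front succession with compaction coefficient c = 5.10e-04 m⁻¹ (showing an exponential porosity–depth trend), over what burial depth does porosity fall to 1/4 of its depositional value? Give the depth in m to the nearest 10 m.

Working in km (1 km = 1000 m; c in km⁻¹ = c in m⁻¹ × 1000):
φ/φ₀ = 1/4 ⇒ exp(−c·Z) = 1/4 ⇒ Z = ln(4) / c
Z = 1.3863 / 0.51 = 2.718 km

2720 m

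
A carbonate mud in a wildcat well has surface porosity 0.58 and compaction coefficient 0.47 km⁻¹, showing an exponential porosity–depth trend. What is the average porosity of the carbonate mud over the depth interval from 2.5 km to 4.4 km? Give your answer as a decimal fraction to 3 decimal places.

⟨n⟩ = (1/(Z₂−Z₁)) ∫ n₀ e^(−βZ) dZ = n₀·(e^(−β·Z₁) − e^(−β·Z₂)) / (β·(Z₂−Z₁))
e^(−0.47×2.5) = 0.3088; e^(−0.47×4.4) = 0.1264
⟨n⟩ = 0.58 × (0.3088 − 0.1264) / (0.47 × 1.9) = 0.58 × 0.2042 = 0.1185

0.118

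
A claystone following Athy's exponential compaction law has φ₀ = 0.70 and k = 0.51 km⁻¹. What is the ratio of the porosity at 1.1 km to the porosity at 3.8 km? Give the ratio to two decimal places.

3.96

φ(d₁)/φ(d₂) = e^(−k·d₁)/e^(−k·d₂) = e^{k(d₂−d₁)}
= exp(0.51 × 2.7) = exp(1.377) = 3.9630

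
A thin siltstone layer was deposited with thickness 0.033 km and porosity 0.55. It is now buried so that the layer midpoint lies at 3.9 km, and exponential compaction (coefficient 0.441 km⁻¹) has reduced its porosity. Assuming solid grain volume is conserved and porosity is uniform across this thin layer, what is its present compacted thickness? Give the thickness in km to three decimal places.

Porosity at 3.9 km: n = 0.55·exp(−0.441×3.9) = 0.0985
Solid-volume conservation: h(1−n) = h₀(1−n₀) ⇒ h = h₀·(1−n₀)/(1−n)
h = 0.033 × (1 − 0.55)/(1 − 0.0985) = 0.033 × 0.4992 = 0.0165 km

0.016 km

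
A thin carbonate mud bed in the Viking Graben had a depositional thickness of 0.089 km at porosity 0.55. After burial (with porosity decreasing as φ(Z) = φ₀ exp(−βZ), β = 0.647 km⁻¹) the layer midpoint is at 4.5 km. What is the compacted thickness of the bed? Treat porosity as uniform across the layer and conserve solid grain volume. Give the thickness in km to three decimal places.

0.041 km

Porosity at 4.5 km: φ = 0.55·exp(−0.647×4.5) = 0.0299
Solid-volume conservation: h(1−φ) = h₀(1−φ₀) ⇒ h = h₀·(1−φ₀)/(1−φ)
h = 0.089 × (1 − 0.55)/(1 − 0.0299) = 0.089 × 0.4639 = 0.0413 km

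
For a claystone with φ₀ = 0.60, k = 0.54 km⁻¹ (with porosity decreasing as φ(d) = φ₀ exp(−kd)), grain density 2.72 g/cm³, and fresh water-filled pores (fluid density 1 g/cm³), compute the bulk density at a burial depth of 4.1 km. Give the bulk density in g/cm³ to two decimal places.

2.61 g/cm³

Porosity at depth: φ = 0.6·exp(−0.54×4.1) = 0.6×0.1093 = 0.0656
Bulk density: ρ_b = (1−φ)ρ_g + φ·ρ_f = 0.9344×2.72 + 0.0656×1
       = 2.542 + 0.066 = 2.607 g/cm³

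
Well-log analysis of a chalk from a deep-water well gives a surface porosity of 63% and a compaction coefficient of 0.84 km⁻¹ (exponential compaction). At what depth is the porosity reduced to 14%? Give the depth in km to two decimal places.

1.79 km

Invert Athy's law: z = ln(φ₀/φ) / k
z = ln(0.63/0.14) / 0.84 = ln(4.5) / 0.84 = 1.5041 / 0.84 = 1.791 km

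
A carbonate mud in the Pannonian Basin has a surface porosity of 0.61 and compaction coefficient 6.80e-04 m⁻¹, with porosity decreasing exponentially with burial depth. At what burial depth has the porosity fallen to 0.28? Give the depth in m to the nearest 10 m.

1150 m

Working in km (1 km = 1000 m; c in km⁻¹ = c in m⁻¹ × 1000):
Invert Athy's law: Z = ln(n₀/n) / c
Z = ln(0.61/0.28) / 0.68 = ln(2.179) / 0.68 = 0.7787 / 0.68 = 1.145 km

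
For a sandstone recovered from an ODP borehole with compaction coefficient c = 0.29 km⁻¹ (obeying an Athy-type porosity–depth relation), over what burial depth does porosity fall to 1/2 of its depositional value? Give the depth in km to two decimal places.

2.39 km

φ/φ₀ = 1/2 ⇒ exp(−c·z) = 1/2 ⇒ z = ln(2) / c
z = 0.6931 / 0.29 = 2.390 km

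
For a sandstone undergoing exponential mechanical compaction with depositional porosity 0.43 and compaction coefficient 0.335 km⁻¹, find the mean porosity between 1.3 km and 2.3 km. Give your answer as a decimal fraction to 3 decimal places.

0.236

⟨n⟩ = (1/(Z₂−Z₁)) ∫ n₀ e^(−cZ) dZ = n₀·(e^(−c·Z₁) − e^(−c·Z₂)) / (c·(Z₂−Z₁))
e^(−0.335×1.3) = 0.6469; e^(−0.335×2.3) = 0.4628
⟨n⟩ = 0.43 × (0.6469 − 0.4628) / (0.335 × 1) = 0.43 × 0.5497 = 0.2364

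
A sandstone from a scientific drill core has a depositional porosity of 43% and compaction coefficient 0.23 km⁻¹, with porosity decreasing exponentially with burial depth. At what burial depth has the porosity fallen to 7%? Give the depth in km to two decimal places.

7.89 km

Invert Athy's law: d = ln(φ₀/φ) / k
d = ln(0.43/0.07) / 0.23 = ln(6.143) / 0.23 = 1.8153 / 0.23 = 7.893 km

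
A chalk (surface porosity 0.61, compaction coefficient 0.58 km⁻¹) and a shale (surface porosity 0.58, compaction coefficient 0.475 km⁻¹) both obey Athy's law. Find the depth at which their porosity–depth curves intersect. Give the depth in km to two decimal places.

Set φ₀ₐ e^(−cₐZ) = φ₀ᵦ e^(−cᵦZ) ⇒ ln(φ₀ₐ/φ₀ᵦ) = (cₐ − cᵦ)·Z
Z = ln(0.61/0.58) / (0.58 − 0.475) = 0.0504 / 0.105 = 0.480 km

0.48 km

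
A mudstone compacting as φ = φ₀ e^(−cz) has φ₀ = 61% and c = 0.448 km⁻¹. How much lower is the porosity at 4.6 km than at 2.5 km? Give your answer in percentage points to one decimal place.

12.1 percentage points

φ(2.5) = 0.61·e^(−0.448×2.5) = 0.1990
φ(4.6) = 0.61·e^(−0.448×4.6) = 0.0777
Δφ = 0.1990 − 0.0777 = 0.1213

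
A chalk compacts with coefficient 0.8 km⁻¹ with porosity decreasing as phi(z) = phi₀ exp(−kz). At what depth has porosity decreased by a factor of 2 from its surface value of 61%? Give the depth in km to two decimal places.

0.87 km

phi/phi₀ = 1/2 ⇒ exp(−k·z) = 1/2 ⇒ z = ln(2) / k
z = 0.6931 / 0.8 = 0.866 km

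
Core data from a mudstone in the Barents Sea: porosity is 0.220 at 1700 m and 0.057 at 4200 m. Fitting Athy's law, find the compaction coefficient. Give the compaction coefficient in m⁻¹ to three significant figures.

0.000540 m⁻¹

Working in km (1 km = 1000 m; k in km⁻¹ = k in m⁻¹ × 1000):
Athy: phi(z) = phi₀ e^(−kz) ⇒ phi₁/phi₂ = e^{k(z₂−z₁)} ⇒ k = ln(phi₁/phi₂)/(z₂−z₁)
k = ln(0.22/0.057) / (4.2 − 1.7) = ln(3.86) / 2.5 = 1.3506 / 2.5 = 0.5402 km⁻¹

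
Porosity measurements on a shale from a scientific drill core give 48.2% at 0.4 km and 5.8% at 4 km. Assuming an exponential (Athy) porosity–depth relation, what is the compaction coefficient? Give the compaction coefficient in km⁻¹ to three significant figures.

Athy: φ(d) = φ₀ e^(−cd) ⇒ φ₁/φ₂ = e^{c(d₂−d₁)} ⇒ c = ln(φ₁/φ₂)/(d₂−d₁)
c = ln(0.482/0.058) / (4 − 0.4) = ln(8.31) / 3.6 = 2.1175 / 3.6 = 0.5882 km⁻¹

0.588 km⁻¹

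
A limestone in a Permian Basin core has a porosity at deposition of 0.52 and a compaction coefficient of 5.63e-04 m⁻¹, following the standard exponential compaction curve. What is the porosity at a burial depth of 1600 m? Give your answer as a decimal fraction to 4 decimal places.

Working in km (1 km = 1000 m; k in km⁻¹ = k in m⁻¹ × 1000):
phi = phi₀·exp(−k·d) = 0.52 × exp(−0.563 × 1.6) = 0.52 × exp(−0.9008)
  = 0.52 × 0.4062 = 0.2112

0.2112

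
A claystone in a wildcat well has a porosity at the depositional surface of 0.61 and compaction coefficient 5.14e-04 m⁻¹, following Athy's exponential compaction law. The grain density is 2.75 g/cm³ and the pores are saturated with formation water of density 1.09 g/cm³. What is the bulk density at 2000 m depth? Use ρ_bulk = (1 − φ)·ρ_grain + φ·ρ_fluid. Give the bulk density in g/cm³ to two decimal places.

Working in km (1 km = 1000 m; k in km⁻¹ = k in m⁻¹ × 1000):
Porosity at depth: φ = 0.61·exp(−0.514×2) = 0.61×0.3577 = 0.2182
Bulk density: ρ_b = (1−φ)ρ_g + φ·ρ_f = 0.7818×2.75 + 0.2182×1.09
       = 2.150 + 0.238 = 2.388 g/cm³

2.39 g/cm³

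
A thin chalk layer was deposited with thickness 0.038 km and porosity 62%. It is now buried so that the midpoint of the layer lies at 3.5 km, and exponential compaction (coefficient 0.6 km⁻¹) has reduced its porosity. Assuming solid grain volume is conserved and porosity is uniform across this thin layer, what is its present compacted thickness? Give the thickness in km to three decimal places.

0.016 km

Porosity at 3.5 km: φ = 0.62·exp(−0.6×3.5) = 0.0759
Solid-volume conservation: h(1−φ) = h₀(1−φ₀) ⇒ h = h₀·(1−φ₀)/(1−φ)
h = 0.038 × (1 − 0.62)/(1 − 0.0759) = 0.038 × 0.4112 = 0.0156 km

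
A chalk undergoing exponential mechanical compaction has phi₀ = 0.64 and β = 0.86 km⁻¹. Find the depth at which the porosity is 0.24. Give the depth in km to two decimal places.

Invert Athy's law: z = ln(phi₀/phi) / β
z = ln(0.64/0.24) / 0.86 = ln(2.667) / 0.86 = 0.9808 / 0.86 = 1.140 km

1.14 km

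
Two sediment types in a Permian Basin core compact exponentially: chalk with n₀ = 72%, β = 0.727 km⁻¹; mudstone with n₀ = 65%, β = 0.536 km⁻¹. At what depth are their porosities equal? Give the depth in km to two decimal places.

Set n₀ₐ e^(−βₐZ) = n₀ᵦ e^(−βᵦZ) ⇒ ln(n₀ₐ/n₀ᵦ) = (βₐ − βᵦ)·Z
Z = ln(0.72/0.65) / (0.727 − 0.536) = 0.1023 / 0.191 = 0.535 km

0.54 km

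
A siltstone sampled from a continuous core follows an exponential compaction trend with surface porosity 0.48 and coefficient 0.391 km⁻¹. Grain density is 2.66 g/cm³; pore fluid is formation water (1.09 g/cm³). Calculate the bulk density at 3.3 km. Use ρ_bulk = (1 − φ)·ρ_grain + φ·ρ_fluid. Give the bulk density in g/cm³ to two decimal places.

2.45 g/cm³

Porosity at depth: n = 0.48·exp(−0.391×3.3) = 0.48×0.2752 = 0.1321
Bulk density: ρ_b = (1−n)ρ_g + n·ρ_f = 0.8679×2.66 + 0.1321×1.09
       = 2.309 + 0.144 = 2.453 g/cm³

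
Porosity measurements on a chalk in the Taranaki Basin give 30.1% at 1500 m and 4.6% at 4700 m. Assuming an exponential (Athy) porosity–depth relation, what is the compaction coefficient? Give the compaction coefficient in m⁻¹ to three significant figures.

0.000587 m⁻¹

Working in km (1 km = 1000 m; β in km⁻¹ = β in m⁻¹ × 1000):
Athy: phi(z) = phi₀ e^(−βz) ⇒ phi₁/phi₂ = e^{β(z₂−z₁)} ⇒ β = ln(phi₁/phi₂)/(z₂−z₁)
β = ln(0.301/0.046) / (4.7 − 1.5) = ln(6.543) / 3.2 = 1.8785 / 3.2 = 0.587 km⁻¹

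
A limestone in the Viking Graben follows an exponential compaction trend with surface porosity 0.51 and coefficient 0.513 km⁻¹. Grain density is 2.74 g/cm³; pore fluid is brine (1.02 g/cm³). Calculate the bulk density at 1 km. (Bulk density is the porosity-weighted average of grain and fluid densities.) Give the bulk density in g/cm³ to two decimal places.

Porosity at depth: phi = 0.51·exp(−0.513×1) = 0.51×0.5987 = 0.3053
Bulk density: ρ_b = (1−phi)ρ_g + phi·ρ_f = 0.6947×2.74 + 0.3053×1.02
       = 1.903 + 0.311 = 2.215 g/cm³

2.21 g/cm³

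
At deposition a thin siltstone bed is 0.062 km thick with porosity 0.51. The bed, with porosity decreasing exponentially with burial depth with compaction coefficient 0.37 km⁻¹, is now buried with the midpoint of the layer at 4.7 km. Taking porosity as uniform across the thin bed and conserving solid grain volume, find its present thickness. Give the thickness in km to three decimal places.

0.033 km

Porosity at 4.7 km: phi = 0.51·exp(−0.37×4.7) = 0.0896
Solid-volume conservation: h(1−phi) = h₀(1−phi₀) ⇒ h = h₀·(1−phi₀)/(1−phi)
h = 0.062 × (1 − 0.51)/(1 − 0.0896) = 0.062 × 0.5382 = 0.0334 km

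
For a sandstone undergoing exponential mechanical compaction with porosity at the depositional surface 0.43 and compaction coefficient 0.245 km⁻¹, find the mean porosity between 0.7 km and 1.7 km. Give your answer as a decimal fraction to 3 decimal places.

⟨φ⟩ = (1/(z₂−z₁)) ∫ φ₀ e^(−kz) dz = φ₀·(e^(−k·z₁) − e^(−k·z₂)) / (k·(z₂−z₁))
e^(−0.245×0.7) = 0.8424; e^(−0.245×1.7) = 0.6594
⟨φ⟩ = 0.43 × (0.8424 − 0.6594) / (0.245 × 1) = 0.43 × 0.7471 = 0.3213

0.321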